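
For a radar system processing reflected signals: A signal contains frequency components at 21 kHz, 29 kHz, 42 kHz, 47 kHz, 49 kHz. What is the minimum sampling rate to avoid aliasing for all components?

The highest frequency component is f_max = 49 kHz.
Nyquist rate = 2 * f_max = 2 * 49 kHz = 98 kHz.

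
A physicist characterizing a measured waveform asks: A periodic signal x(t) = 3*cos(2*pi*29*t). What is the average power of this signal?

Average power of A*cos(wt) is A^2/2.
P = 3^2 / 2 = 9/2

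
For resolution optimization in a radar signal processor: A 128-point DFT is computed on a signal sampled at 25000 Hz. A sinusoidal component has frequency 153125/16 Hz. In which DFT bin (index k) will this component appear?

DFT frequency resolution = f_s/N = 25000/128 = 3125/16 Hz
Bin index k = f_signal / resolution = 153125/16 / 3125/16 = 49
The signal frequency 153125/16 Hz falls in DFT bin k = 49.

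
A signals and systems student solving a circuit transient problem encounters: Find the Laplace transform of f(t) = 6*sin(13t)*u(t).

Standard pair: sin(wt)*u(t) <-> w/(s^2+w^2)
With w = 13: L{6*sin(13t)*u(t)} = 78/(s^2+169)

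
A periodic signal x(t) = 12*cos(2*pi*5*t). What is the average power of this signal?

Average power of A*cos(wt) is A^2/2.
P = 12^2 / 2 = 144/2 = 72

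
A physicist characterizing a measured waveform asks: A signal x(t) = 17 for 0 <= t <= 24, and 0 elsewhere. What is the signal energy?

Energy = integral of |x(t)|^2 dt over the signal duration
= 17^2 * 24 = 289 * 24 = 6936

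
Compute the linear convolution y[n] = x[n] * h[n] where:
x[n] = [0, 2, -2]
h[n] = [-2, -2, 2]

y[n] = sum_k x[k]*h[n-k]. Output length = len(x) + len(h) - 1 = 3 + 3 - 1 = 5.
y[0] = 0*-2 = 0
y[1] = 2*-2 + 0*-2 = -4
y[2] = -2*-2 + 2*-2 + 0*2 = 0
y[3] = -2*-2 + 2*2 = 8
y[4] = -2*2 = -4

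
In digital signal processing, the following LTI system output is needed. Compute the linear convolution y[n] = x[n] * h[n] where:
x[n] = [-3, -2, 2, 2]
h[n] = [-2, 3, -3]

y[n] = sum_k x[k]*h[n-k]. Output length = len(x) + len(h) - 1 = 4 + 3 - 1 = 6.
y[0] = -3*-2 = 6
y[1] = -2*-2 + -3*3 = -5
y[2] = 2*-2 + -2*3 + -3*-3 = -1
y[3] = 2*-2 + 2*3 + -2*-3 = 8
y[4] = 2*3 + 2*-3 = 0
y[5] = 2*-3 = -6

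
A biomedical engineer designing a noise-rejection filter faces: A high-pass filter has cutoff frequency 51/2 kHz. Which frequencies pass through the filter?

A high-pass filter passes all frequencies above the cutoff frequency 51/2 kHz and attenuates lower frequencies.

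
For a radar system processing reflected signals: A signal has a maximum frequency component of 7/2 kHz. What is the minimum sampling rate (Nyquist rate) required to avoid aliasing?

By the Nyquist-Shannon sampling theorem,
the minimum sampling rate (Nyquist rate) must be at least 2 * f_max.
Nyquist rate = 2 * 7/2 kHz = 7 kHz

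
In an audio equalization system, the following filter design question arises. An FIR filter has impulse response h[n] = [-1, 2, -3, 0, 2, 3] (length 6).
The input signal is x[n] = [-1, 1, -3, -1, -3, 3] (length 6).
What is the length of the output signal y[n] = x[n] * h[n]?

For linear convolution, the output length is:
len(y) = len(x) + len(h) - 1 = 6 + 6 - 1 = 11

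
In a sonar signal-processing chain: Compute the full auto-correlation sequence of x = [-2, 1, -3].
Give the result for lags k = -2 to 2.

r_xx[k] = sum_m x[m]*x[m+k], indexed from 0, for k = -2 to 2:
  r_xx[-2] = x[2]*x[0] = 6
  r_xx[-1] = x[1]*x[0] + x[2]*x[1] = -5
  r_xx[0] = x[0]*x[0] + x[1]*x[1] + x[2]*x[2] = 14
  r_xx[1] = x[0]*x[1] + x[1]*x[2] = -5
  r_xx[2] = x[0]*x[2] = 6
r_xx = [6, -5, 14, -5, 6]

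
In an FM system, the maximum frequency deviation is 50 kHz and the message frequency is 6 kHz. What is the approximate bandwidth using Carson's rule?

Carson's rule: BW = 2*(delta_f + f_m)
= 2*(50 + 6) kHz = 112 kHz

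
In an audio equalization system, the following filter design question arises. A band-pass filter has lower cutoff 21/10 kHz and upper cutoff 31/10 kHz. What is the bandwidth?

Bandwidth = f_high - f_low
= 31/10 kHz - 21/10 kHz = 1 kHz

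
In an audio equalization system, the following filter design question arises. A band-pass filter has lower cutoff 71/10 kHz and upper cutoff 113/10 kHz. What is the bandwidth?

Bandwidth = f_high - f_low
= 113/10 kHz - 71/10 kHz = 21/5 kHz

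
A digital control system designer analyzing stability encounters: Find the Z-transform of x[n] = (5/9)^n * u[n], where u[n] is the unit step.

The Z-transform of a^n * u[n] is z/(z-a) for |z| > |a|.
Here a = 5/9, so X(z) = z/(z - (5/9)) = 9z/(9z - 5)
ROC: |z| > 5/9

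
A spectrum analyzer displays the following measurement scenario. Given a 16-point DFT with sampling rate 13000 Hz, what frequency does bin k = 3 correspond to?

The frequency of DFT bin k is: f_k = k * f_s / N
f_3 = 3 * 13000 / 16 = 4875/2 Hz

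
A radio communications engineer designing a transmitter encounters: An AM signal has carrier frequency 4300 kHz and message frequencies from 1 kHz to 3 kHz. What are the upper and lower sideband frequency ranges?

Upper sideband (USB) = fc + [fm_low, fm_high] = 4300 + [1, 3] = [4301, 4303] kHz
Lower sideband (LSB) = fc - [fm_high, fm_low] = 4300 - [3, 1] = [4297, 4299] kHz
Total occupied spectrum: 4297 kHz to 4303 kHz (plus carrier at 4300 kHz)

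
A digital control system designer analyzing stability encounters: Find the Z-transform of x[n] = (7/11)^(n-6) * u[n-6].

Time-shifting property: if X(z) = Z{x[n]}, then Z{x[n-d]} = z^(-d) * X(z)
X(z) = z/(z - 7/11) for x[n] = (7/11)^n * u[n]
Z{x[n-6]} = z^(-6) * z/(z - 7/11) = z^(-5)/(z - 7/11)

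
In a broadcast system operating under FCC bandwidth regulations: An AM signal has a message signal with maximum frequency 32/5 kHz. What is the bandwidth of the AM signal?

In AM (double-sideband), the bandwidth is twice the message frequency.
BW = 2 * f_m = 2 * 32/5 kHz = 64/5 kHz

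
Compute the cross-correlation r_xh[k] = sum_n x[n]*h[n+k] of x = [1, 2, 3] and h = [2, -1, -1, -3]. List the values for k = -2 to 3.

Both sequences indexed from 0 and zero outside their support.
Lags with overlap: k = -2 to 3.
  r_xh[-2] = x[2]*h[0] = 6
  r_xh[-1] = x[1]*h[0] + x[2]*h[1] = 1
  r_xh[0] = x[0]*h[0] + x[1]*h[1] + x[2]*h[2] = -3
  r_xh[1] = x[0]*h[1] + x[1]*h[2] + x[2]*h[3] = -12
  r_xh[2] = x[0]*h[2] + x[1]*h[3] = -7
  r_xh[3] = x[0]*h[3] = -3
r_xh = [6, 1, -3, -12, -7, -3] (for k = -2, ..., 3)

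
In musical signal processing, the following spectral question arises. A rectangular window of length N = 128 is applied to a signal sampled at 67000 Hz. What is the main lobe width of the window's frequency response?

For a rectangular window of length N,
the main lobe width in frequency is 2*f_s/N.
= 2*67000/128 = 8375/8 Hz
This determines the minimum frequency separation for resolving two sinusoids.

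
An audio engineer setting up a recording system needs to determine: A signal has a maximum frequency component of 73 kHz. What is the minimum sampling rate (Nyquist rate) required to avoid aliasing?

By the Nyquist-Shannon sampling theorem,
the minimum sampling rate (Nyquist rate) must be at least 2 * f_max.
Nyquist rate = 2 * 73 kHz = 146 kHz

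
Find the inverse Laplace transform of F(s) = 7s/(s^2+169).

Standard pair: s/(s^2+w^2) <-> cos(wt)*u(t)
With k=7, w=13: f(t) = 7*cos(13t)*u(t)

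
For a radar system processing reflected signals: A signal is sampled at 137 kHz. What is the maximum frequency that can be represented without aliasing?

The maximum frequency that can be represented without aliasing
is the Nyquist frequency: f_max = f_s / 2 = 137 kHz / 2 = 137/2 kHz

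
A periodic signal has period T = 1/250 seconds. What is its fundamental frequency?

The fundamental frequency is the reciprocal of the period.
f = 1/T = 1/(1/250) = 250 Hz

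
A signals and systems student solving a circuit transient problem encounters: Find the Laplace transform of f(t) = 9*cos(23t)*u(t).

Standard pair: cos(wt)*u(t) <-> s/(s^2+w^2)
With w = 23: L{9*cos(23t)*u(t)} = 9s/(s^2+529)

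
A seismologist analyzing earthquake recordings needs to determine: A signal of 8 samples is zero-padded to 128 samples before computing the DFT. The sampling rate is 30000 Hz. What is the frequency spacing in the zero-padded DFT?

Original DFT: N = 8, resolution = f_s/N = 30000/8 = 3750 Hz
Zero-padded DFT: N = 128, resolution = f_s/N = 30000/128 = 1875/8 Hz
Zero-padding interpolates the spectrum (finer frequency grid)
but does NOT improve the true spectral resolution (ability to resolve close frequencies).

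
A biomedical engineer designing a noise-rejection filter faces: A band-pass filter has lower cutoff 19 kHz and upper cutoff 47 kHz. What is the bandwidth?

Bandwidth = f_high - f_low
= 47 kHz - 19 kHz = 28 kHz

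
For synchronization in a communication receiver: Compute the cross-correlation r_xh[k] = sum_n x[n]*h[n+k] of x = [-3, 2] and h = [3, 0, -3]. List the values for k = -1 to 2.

Both sequences indexed from 0 and zero outside their support.
Lags with overlap: k = -1 to 2.
  r_xh[-1] = x[1]*h[0] = 6
  r_xh[0] = x[0]*h[0] + x[1]*h[1] = -9
  r_xh[1] = x[0]*h[1] + x[1]*h[2] = -6
  r_xh[2] = x[0]*h[2] = 9
r_xh = [6, -9, -6, 9] (for k = -1, ..., 2)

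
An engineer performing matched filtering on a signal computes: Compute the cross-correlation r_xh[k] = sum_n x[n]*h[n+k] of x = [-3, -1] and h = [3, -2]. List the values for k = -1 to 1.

Both sequences indexed from 0 and zero outside their support.
Lags with overlap: k = -1 to 1.
  r_xh[-1] = x[1]*h[0] = -3
  r_xh[0] = x[0]*h[0] + x[1]*h[1] = -7
  r_xh[1] = x[0]*h[1] = 6
r_xh = [-3, -7, 6] (for k = -1, ..., 1)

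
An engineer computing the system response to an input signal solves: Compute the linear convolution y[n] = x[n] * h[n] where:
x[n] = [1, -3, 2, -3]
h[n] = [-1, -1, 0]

y[n] = sum_k x[k]*h[n-k]. Output length = len(x) + len(h) - 1 = 4 + 3 - 1 = 6.
y[0] = 1*-1 = -1
y[1] = -3*-1 + 1*-1 = 2
y[2] = 2*-1 + -3*-1 + 1*0 = 1
y[3] = -3*-1 + 2*-1 + -3*0 = 1
y[4] = -3*-1 + 2*0 = 3
y[5] = -3*0 = 0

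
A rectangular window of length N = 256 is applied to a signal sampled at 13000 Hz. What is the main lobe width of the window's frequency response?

For a rectangular window of length N,
the main lobe width in frequency is 2*f_s/N.
= 2*13000/256 = 1625/16 Hz
This determines the minimum frequency separation for resolving two sinusoids.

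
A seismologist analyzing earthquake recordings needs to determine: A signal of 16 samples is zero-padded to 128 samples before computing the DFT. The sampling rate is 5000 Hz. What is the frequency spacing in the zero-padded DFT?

Original DFT: N = 16, resolution = f_s/N = 5000/16 = 625/2 Hz
Zero-padded DFT: N = 128, resolution = f_s/N = 5000/128 = 625/16 Hz
Zero-padding interpolates the spectrum (finer frequency grid)
but does NOT improve the true spectral resolution (ability to resolve close frequencies).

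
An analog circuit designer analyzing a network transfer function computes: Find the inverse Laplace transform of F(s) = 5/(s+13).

Standard pair: k/(s+a) <-> k*e^(-at)*u(t)
With k=5, a=13: f(t) = 5*e^(-13t)*u(t)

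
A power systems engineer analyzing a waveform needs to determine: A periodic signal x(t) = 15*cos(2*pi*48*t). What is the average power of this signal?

Average power of A*cos(wt) is A^2/2.
P = 15^2 / 2 = 225/2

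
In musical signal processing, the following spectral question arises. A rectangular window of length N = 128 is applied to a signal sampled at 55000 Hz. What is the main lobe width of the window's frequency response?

For a rectangular window of length N,
the main lobe width in frequency is 2*f_s/N.
= 2*55000/128 = 6875/8 Hz
This determines the minimum frequency separation for resolving two sinusoids.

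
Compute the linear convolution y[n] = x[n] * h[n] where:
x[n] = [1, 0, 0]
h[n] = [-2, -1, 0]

y[n] = sum_k x[k]*h[n-k]. Output length = len(x) + len(h) - 1 = 3 + 3 - 1 = 5.
y[0] = 1*-2 = -2
y[1] = 0*-2 + 1*-1 = -1
y[2] = 0*-2 + 0*-1 + 1*0 = 0
y[3] = 0*-1 + 0*0 = 0
y[4] = 0*0 = 0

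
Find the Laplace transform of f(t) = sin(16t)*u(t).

Standard pair: sin(wt)*u(t) <-> w/(s^2+w^2)
With w = 16: L{sin(16t)*u(t)} = 16/(s^2+256)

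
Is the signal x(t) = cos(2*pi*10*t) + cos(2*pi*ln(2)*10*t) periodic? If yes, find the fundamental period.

f1 = 10 Hz, f2 = 10*ln(2) Hz
Ratio f2/f1 = ln(2), which is irrational.
Since the frequency ratio is irrational, no common period exists.
The signal is not periodic.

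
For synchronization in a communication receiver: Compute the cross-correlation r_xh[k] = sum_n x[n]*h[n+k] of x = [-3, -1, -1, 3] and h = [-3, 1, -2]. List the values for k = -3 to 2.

Both sequences indexed from 0 and zero outside their support.
Lags with overlap: k = -3 to 2.
  r_xh[-3] = x[3]*h[0] = -9
  r_xh[-2] = x[2]*h[0] + x[3]*h[1] = 6
  r_xh[-1] = x[1]*h[0] + x[2]*h[1] + x[3]*h[2] = -4
  r_xh[0] = x[0]*h[0] + x[1]*h[1] + x[2]*h[2] = 10
  r_xh[1] = x[0]*h[1] + x[1]*h[2] = -1
  r_xh[2] = x[0]*h[2] = 6
r_xh = [-9, 6, -4, 10, -1, 6] (for k = -3, ..., 2)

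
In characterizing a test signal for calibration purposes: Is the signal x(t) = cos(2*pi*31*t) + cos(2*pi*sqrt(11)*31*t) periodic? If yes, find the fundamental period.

f1 = 31 Hz, f2 = 31*sqrt(11) Hz
Ratio f2/f1 = sqrt(11), which is irrational.
Since the frequency ratio is irrational, no common period exists.
The signal is not periodic.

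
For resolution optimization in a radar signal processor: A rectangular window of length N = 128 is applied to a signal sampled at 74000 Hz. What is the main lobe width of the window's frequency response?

For a rectangular window of length N,
the main lobe width in frequency is 2*f_s/N.
= 2*74000/128 = 4625/4 Hz
This determines the minimum frequency separation for resolving two sinusoids.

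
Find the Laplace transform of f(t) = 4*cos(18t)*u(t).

Standard pair: cos(wt)*u(t) <-> s/(s^2+w^2)
With w = 18: L{4*cos(18t)*u(t)} = 4s/(s^2+324)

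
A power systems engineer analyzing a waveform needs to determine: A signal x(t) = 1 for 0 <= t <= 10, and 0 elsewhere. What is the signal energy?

Energy = integral of |x(t)|^2 dt over the signal duration
= 1^2 * 10 = 1 * 10 = 10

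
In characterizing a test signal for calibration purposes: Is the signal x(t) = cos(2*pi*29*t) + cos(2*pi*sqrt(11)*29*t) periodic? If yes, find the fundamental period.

f1 = 29 Hz, f2 = 29*sqrt(11) Hz
Ratio f2/f1 = sqrt(11), which is irrational.
Since the frequency ratio is irrational, no common period exists.
The signal is not periodic.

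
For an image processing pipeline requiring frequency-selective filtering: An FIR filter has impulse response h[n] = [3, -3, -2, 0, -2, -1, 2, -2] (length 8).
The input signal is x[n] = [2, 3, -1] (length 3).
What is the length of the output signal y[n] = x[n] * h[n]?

For linear convolution, the output length is:
len(y) = len(x) + len(h) - 1 = 3 + 8 - 1 = 10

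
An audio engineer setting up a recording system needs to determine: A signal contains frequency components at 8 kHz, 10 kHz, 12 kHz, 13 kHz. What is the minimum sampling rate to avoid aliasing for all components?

The highest frequency component is f_max = 13 kHz.
Nyquist rate = 2 * f_max = 2 * 13 kHz = 26 kHz.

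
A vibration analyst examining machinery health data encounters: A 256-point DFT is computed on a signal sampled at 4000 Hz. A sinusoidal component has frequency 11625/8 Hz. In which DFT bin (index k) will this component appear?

DFT frequency resolution = f_s/N = 4000/256 = 125/8 Hz
Bin index k = f_signal / resolution = 11625/8 / 125/8 = 93
The signal frequency 11625/8 Hz falls in DFT bin k = 93.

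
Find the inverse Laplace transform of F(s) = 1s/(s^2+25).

Standard pair: s/(s^2+w^2) <-> cos(wt)*u(t)
With k=1, w=5: f(t) = cos(5t)*u(t)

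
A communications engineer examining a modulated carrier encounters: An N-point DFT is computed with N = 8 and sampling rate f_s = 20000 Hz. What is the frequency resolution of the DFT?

DFT frequency resolution = f_s / N
= 20000 / 8 = 2500 Hz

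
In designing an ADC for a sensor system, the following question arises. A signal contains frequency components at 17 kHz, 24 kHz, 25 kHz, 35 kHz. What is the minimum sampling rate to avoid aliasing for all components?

The highest frequency component is f_max = 35 kHz.
Nyquist rate = 2 * f_max = 2 * 35 kHz = 70 kHz.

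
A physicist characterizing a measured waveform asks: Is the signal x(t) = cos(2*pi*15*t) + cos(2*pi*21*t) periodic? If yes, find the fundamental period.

f1 = 15 Hz, f2 = 21 Hz
Period T1 = 1/15, T2 = 1/21
Ratio T1/T2 = 21/15, which is rational.
The signal is periodic with fundamental period T = 1/GCD(15,21) = 1/3 s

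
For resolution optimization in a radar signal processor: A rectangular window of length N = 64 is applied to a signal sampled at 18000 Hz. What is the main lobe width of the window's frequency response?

For a rectangular window of length N,
the main lobe width in frequency is 2*f_s/N.
= 2*18000/64 = 1125/2 Hz
This determines the minimum frequency separation for resolving two sinusoids.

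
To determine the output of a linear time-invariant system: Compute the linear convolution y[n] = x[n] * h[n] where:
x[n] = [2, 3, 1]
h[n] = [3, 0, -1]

y[n] = sum_k x[k]*h[n-k]. Output length = len(x) + len(h) - 1 = 3 + 3 - 1 = 5.
y[0] = 2*3 = 6
y[1] = 3*3 + 2*0 = 9
y[2] = 1*3 + 3*0 + 2*-1 = 1
y[3] = 1*0 + 3*-1 = -3
y[4] = 1*-1 = -1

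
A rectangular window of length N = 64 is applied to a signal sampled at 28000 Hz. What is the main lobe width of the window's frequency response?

For a rectangular window of length N,
the main lobe width in frequency is 2*f_s/N.
= 2*28000/64 = 875 Hz
This determines the minimum frequency separation for resolving two sinusoids.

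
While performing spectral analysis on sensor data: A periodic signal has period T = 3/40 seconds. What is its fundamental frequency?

The fundamental frequency is the reciprocal of the period.
f = 1/T = 1/(3/40) = 40/3 Hz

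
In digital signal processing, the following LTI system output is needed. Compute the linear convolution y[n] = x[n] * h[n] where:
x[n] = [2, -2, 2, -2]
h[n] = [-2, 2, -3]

y[n] = sum_k x[k]*h[n-k]. Output length = len(x) + len(h) - 1 = 4 + 3 - 1 = 6.
y[0] = 2*-2 = -4
y[1] = -2*-2 + 2*2 = 8
y[2] = 2*-2 + -2*2 + 2*-3 = -14
y[3] = -2*-2 + 2*2 + -2*-3 = 14
y[4] = -2*2 + 2*-3 = -10
y[5] = -2*-3 = 6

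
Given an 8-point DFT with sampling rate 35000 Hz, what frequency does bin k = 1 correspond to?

The frequency of DFT bin k is: f_k = k * f_s / N
f_1 = 1 * 35000 / 8 = 4375 Hz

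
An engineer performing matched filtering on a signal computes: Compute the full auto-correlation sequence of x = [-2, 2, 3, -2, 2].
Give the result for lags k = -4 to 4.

r_xx[k] = sum_m x[m]*x[m+k], indexed from 0, for k = -4 to 4:
  r_xx[-4] = x[4]*x[0] = -4
  r_xx[-3] = x[3]*x[0] + x[4]*x[1] = 8
  r_xx[-2] = x[2]*x[0] + x[3]*x[1] + x[4]*x[2] = -4
  r_xx[-1] = x[1]*x[0] + x[2]*x[1] + x[3]*x[2] + x[4]*x[3] = -8
  r_xx[0] = x[0]*x[0] + x[1]*x[1] + x[2]*x[2] + x[3]*x[3] + x[4]*x[4] = 25
  r_xx[1] = x[0]*x[1] + x[1]*x[2] + x[2]*x[3] + x[3]*x[4] = -8
  r_xx[2] = x[0]*x[2] + x[1]*x[3] + x[2]*x[4] = -4
  r_xx[3] = x[0]*x[3] + x[1]*x[4] = 8
  r_xx[4] = x[0]*x[4] = -4
r_xx = [-4, 8, -4, -8, 25, -8, -4, 8, -4]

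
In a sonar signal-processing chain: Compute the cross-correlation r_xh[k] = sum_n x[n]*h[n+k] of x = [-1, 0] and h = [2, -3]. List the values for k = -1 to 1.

Both sequences indexed from 0 and zero outside their support.
Lags with overlap: k = -1 to 1.
  r_xh[-1] = x[1]*h[0] = 0
  r_xh[0] = x[0]*h[0] + x[1]*h[1] = -2
  r_xh[1] = x[0]*h[1] = 3
r_xh = [0, -2, 3] (for k = -1, ..., 1)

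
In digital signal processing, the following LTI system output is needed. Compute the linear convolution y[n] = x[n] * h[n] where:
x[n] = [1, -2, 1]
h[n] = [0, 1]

y[n] = sum_k x[k]*h[n-k]. Output length = len(x) + len(h) - 1 = 3 + 2 - 1 = 4.
y[0] = 1*0 = 0
y[1] = -2*0 + 1*1 = 1
y[2] = 1*0 + -2*1 = -2
y[3] = 1*1 = 1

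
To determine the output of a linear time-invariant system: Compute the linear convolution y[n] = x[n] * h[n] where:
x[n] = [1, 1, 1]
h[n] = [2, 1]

y[n] = sum_k x[k]*h[n-k]. Output length = len(x) + len(h) - 1 = 3 + 2 - 1 = 4.
y[0] = 1*2 = 2
y[1] = 1*2 + 1*1 = 3
y[2] = 1*2 + 1*1 = 3
y[3] = 1*1 = 1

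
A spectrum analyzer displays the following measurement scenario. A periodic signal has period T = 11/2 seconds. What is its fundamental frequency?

The fundamental frequency is the reciprocal of the period.
f = 1/T = 1/(11/2) = 2/11 Hz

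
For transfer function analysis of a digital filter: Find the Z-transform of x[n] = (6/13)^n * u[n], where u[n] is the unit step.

The Z-transform of a^n * u[n] is z/(z-a) for |z| > |a|.
Here a = 6/13, so X(z) = z/(z - (6/13)) = 13z/(13z - 6)
ROC: |z| > 6/13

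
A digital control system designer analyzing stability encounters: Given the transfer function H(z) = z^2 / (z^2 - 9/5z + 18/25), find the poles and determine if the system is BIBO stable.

Poles are roots of the denominator: z^2 - 9/5z + 18/25 = 0.
Quadratic formula: z = [-(-9/5) +/- sqrt((-9/5)^2 - 4*(18/25))] / 2
Discriminant = 81/25 - 72/25 = 9/25; sqrt = 3/5.
z = (9/5 +/- 3/5) / 2 => z = 6/5 or z = 3/5.
|p1| = 6/5, |p2| = 3/5.
For BIBO stability, all poles must lie inside the unit circle (|p| < 1).
System is UNSTABLE since at least one |p| >= 1.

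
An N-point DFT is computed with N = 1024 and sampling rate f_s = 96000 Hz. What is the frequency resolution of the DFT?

DFT frequency resolution = f_s / N
= 96000 / 1024 = 375/4 Hz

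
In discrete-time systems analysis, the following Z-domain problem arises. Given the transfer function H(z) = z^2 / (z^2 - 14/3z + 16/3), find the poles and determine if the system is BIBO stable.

Poles are roots of the denominator: z^2 - 14/3z + 16/3 = 0.
Quadratic formula: z = [-(-14/3) +/- sqrt((-14/3)^2 - 4*(16/3))] / 2
Discriminant = 196/9 - 64/3 = 4/9; sqrt = 2/3.
z = (14/3 +/- 2/3) / 2 => z = 8/3 or z = 2.
|p1| = 8/3, |p2| = 2.
For BIBO stability, all poles must lie inside the unit circle (|p| < 1).
System is UNSTABLE since at least one |p| >= 1.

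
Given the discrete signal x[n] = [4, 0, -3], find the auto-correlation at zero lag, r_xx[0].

The auto-correlation at zero lag r_xx[0] equals the signal energy.
r_xx[0] = sum of x[n]^2 = 4^2 + 0^2 + (-3)^2
= 16 + 0 + 9 = 25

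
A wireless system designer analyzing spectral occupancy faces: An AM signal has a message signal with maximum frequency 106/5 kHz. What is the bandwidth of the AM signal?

In AM (double-sideband), the bandwidth is twice the message frequency.
BW = 2 * f_m = 2 * 106/5 kHz = 212/5 kHz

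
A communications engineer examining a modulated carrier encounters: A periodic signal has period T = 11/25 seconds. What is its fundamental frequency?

The fundamental frequency is the reciprocal of the period.
f = 1/T = 1/(11/25) = 25/11 Hz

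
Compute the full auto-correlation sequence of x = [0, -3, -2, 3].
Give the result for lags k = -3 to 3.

r_xx[k] = sum_m x[m]*x[m+k], indexed from 0, for k = -3 to 3:
  r_xx[-3] = x[3]*x[0] = 0
  r_xx[-2] = x[2]*x[0] + x[3]*x[1] = -9
  r_xx[-1] = x[1]*x[0] + x[2]*x[1] + x[3]*x[2] = 0
  r_xx[0] = x[0]*x[0] + x[1]*x[1] + x[2]*x[2] + x[3]*x[3] = 22
  r_xx[1] = x[0]*x[1] + x[1]*x[2] + x[2]*x[3] = 0
  r_xx[2] = x[0]*x[2] + x[1]*x[3] = -9
  r_xx[3] = x[0]*x[3] = 0
r_xx = [0, -9, 0, 22, 0, -9, 0]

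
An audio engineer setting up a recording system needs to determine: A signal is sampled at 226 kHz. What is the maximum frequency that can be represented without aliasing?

The maximum frequency that can be represented without aliasing
is the Nyquist frequency: f_max = f_s / 2 = 226 kHz / 2 = 113 kHz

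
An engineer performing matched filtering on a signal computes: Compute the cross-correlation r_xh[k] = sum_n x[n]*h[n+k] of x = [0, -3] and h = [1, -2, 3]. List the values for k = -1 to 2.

Both sequences indexed from 0 and zero outside their support.
Lags with overlap: k = -1 to 2.
  r_xh[-1] = x[1]*h[0] = -3
  r_xh[0] = x[0]*h[0] + x[1]*h[1] = 6
  r_xh[1] = x[0]*h[1] + x[1]*h[2] = -9
  r_xh[2] = x[0]*h[2] = 0
r_xh = [-3, 6, -9, 0] (for k = -1, ..., 2)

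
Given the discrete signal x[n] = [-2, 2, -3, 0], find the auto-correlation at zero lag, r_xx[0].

The auto-correlation at zero lag r_xx[0] equals the signal energy.
r_xx[0] = sum of x[n]^2 = (-2)^2 + 2^2 + (-3)^2 + 0^2
= 4 + 4 + 9 + 0 = 17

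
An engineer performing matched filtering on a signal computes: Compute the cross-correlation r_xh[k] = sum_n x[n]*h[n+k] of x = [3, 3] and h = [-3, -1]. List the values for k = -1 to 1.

Both sequences indexed from 0 and zero outside their support.
Lags with overlap: k = -1 to 1.
  r_xh[-1] = x[1]*h[0] = -9
  r_xh[0] = x[0]*h[0] + x[1]*h[1] = -12
  r_xh[1] = x[0]*h[1] = -3
r_xh = [-9, -12, -3] (for k = -1, ..., 1)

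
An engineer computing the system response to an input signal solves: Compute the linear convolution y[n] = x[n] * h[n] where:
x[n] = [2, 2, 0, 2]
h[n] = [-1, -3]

y[n] = sum_k x[k]*h[n-k]. Output length = len(x) + len(h) - 1 = 4 + 2 - 1 = 5.
y[0] = 2*-1 = -2
y[1] = 2*-1 + 2*-3 = -8
y[2] = 0*-1 + 2*-3 = -6
y[3] = 2*-1 + 0*-3 = -2
y[4] = 2*-3 = -6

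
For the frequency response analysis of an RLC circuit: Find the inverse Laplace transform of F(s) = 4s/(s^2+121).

Standard pair: s/(s^2+w^2) <-> cos(wt)*u(t)
With k=4, w=11: f(t) = 4*cos(11t)*u(t)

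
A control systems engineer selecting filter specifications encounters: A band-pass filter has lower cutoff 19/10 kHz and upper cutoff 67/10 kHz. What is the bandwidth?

Bandwidth = f_high - f_low
= 67/10 kHz - 19/10 kHz = 24/5 kHz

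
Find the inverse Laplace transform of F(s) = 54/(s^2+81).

Standard pair: w/(s^2+w^2) <-> sin(wt)*u(t)
Recognize w^2 = 81, so w = 9; numerator 54 = 6*9.
f(t) = 6*sin(9t)*u(t)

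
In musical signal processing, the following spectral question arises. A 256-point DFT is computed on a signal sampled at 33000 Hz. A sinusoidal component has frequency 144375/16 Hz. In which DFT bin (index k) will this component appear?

DFT frequency resolution = f_s/N = 33000/256 = 4125/32 Hz
Bin index k = f_signal / resolution = 144375/16 / 4125/32 = 70
The signal frequency 144375/16 Hz falls in DFT bin k = 70.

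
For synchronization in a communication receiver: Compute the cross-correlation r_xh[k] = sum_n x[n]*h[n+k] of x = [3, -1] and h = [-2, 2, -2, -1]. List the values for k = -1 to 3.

Both sequences indexed from 0 and zero outside their support.
Lags with overlap: k = -1 to 3.
  r_xh[-1] = x[1]*h[0] = 2
  r_xh[0] = x[0]*h[0] + x[1]*h[1] = -8
  r_xh[1] = x[0]*h[1] + x[1]*h[2] = 8
  r_xh[2] = x[0]*h[2] + x[1]*h[3] = -5
  r_xh[3] = x[0]*h[3] = -3
r_xh = [2, -8, 8, -5, -3] (for k = -1, ..., 3)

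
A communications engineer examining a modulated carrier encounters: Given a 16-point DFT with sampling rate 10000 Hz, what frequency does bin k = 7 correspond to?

The frequency of DFT bin k is: f_k = k * f_s / N
f_7 = 7 * 10000 / 16 = 4375 Hz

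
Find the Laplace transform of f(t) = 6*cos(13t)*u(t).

Standard pair: cos(wt)*u(t) <-> s/(s^2+w^2)
With w = 13: L{6*cos(13t)*u(t)} = 6s/(s^2+169)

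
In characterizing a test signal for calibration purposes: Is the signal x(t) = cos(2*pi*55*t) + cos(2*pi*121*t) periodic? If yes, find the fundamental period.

f1 = 55 Hz, f2 = 121 Hz
Period T1 = 1/55, T2 = 1/121
Ratio T1/T2 = 121/55, which is rational.
The signal is periodic with fundamental period T = 1/GCD(55,121) = 1/11 s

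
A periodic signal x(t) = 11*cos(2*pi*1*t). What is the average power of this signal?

Average power of A*cos(wt) is A^2/2.
P = 11^2 / 2 = 121/2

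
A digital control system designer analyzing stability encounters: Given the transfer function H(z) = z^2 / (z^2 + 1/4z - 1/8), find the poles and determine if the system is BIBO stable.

Poles are roots of the denominator: z^2 + 1/4z - 1/8 = 0.
Quadratic formula: z = [-(1/4) +/- sqrt((1/4)^2 - 4*(-1/8))] / 2
Discriminant = 1/16 + 1/2 = 9/16; sqrt = 3/4.
z = (-1/4 +/- 3/4) / 2 => z = 1/4 or z = -1/2.
|p1| = 1/2, |p2| = 1/4.
For BIBO stability, all poles must lie inside the unit circle (|p| < 1).
System is STABLE since both |p| < 1.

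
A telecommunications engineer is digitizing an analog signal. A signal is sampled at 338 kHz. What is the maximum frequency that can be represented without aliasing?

The maximum frequency that can be represented without aliasing
is the Nyquist frequency: f_max = f_s / 2 = 338 kHz / 2 = 169 kHz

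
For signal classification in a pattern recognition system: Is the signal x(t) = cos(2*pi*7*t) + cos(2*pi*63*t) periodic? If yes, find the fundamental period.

f1 = 7 Hz, f2 = 63 Hz
Period T1 = 1/7, T2 = 1/63
Ratio T1/T2 = 63/7, which is rational.
The signal is periodic with fundamental period T = 1/GCD(7,63) = 1/7 s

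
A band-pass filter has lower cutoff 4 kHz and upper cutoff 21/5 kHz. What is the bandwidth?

Bandwidth = f_high - f_low
= 21/5 kHz - 4 kHz = 1/5 kHz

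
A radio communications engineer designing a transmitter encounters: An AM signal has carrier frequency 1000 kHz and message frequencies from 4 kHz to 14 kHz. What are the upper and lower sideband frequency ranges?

Upper sideband (USB) = fc + [fm_low, fm_high] = 1000 + [4, 14] = [1004, 1014] kHz
Lower sideband (LSB) = fc - [fm_high, fm_low] = 1000 - [14, 4] = [986, 996] kHz
Total occupied spectrum: 986 kHz to 1014 kHz (plus carrier at 1000 kHz)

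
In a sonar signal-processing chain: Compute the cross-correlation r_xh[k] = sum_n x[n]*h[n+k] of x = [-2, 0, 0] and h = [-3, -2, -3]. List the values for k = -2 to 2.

Both sequences indexed from 0 and zero outside their support.
Lags with overlap: k = -2 to 2.
  r_xh[-2] = x[2]*h[0] = 0
  r_xh[-1] = x[1]*h[0] + x[2]*h[1] = 0
  r_xh[0] = x[0]*h[0] + x[1]*h[1] + x[2]*h[2] = 6
  r_xh[1] = x[0]*h[1] + x[1]*h[2] = 4
  r_xh[2] = x[0]*h[2] = 6
r_xh = [0, 0, 6, 4, 6] (for k = -2, ..., 2)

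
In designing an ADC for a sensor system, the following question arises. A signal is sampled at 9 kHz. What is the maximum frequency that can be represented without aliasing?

The maximum frequency that can be represented without aliasing
is the Nyquist frequency: f_max = f_s / 2 = 9 kHz / 2 = 9/2 kHz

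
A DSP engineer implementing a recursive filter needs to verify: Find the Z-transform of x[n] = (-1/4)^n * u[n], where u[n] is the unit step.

The Z-transform of a^n * u[n] is z/(z-a) for |z| > |a|.
Here a = -1/4, so X(z) = z/(z - (-1/4)) = 4z/(4z + 1)
ROC: |z| > 1/4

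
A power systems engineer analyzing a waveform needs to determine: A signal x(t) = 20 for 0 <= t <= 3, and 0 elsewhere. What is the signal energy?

Energy = integral of |x(t)|^2 dt over the signal duration
= 20^2 * 3 = 400 * 3 = 1200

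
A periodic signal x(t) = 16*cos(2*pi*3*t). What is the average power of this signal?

Average power of A*cos(wt) is A^2/2.
P = 16^2 / 2 = 256/2 = 128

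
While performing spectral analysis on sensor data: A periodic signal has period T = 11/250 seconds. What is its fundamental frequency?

The fundamental frequency is the reciprocal of the period.
f = 1/T = 1/(11/250) = 250/11 Hz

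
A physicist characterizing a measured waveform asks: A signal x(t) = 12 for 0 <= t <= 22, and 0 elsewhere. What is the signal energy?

Energy = integral of |x(t)|^2 dt over the signal duration
= 12^2 * 22 = 144 * 22 = 3168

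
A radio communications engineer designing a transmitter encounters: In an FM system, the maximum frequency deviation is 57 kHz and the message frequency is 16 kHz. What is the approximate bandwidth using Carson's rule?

Carson's rule: BW = 2*(delta_f + f_m)
= 2*(57 + 16) kHz = 146 kHz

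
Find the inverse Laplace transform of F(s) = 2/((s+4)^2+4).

Standard pair: w/((s+a)^2+w^2) <-> e^(-at)*sin(wt)*u(t)
With a=4, w=2: f(t) = e^(-4t)*sin(2t)*u(t)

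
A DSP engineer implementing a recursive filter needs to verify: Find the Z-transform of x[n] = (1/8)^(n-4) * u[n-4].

Time-shifting property: if X(z) = Z{x[n]}, then Z{x[n-d]} = z^(-d) * X(z)
X(z) = z/(z - 1/8) for x[n] = (1/8)^n * u[n]
Z{x[n-4]} = z^(-4) * z/(z - 1/8) = z^(-3)/(z - 1/8)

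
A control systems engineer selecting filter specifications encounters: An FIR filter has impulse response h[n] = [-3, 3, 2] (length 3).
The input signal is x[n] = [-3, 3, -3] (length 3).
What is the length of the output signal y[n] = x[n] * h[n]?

For linear convolution, the output length is:
len(y) = len(x) + len(h) - 1 = 3 + 3 - 1 = 5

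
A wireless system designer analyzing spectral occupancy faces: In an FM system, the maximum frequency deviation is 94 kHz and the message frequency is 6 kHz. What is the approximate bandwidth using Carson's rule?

Carson's rule: BW = 2*(delta_f + f_m)
= 2*(94 + 6) kHz = 200 kHz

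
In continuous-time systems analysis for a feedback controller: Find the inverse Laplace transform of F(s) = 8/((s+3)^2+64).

Standard pair: w/((s+a)^2+w^2) <-> e^(-at)*sin(wt)*u(t)
With a=3, w=8: f(t) = e^(-3t)*sin(8t)*u(t)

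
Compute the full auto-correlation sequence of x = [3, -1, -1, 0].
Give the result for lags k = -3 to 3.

r_xx[k] = sum_m x[m]*x[m+k], indexed from 0, for k = -3 to 3:
  r_xx[-3] = x[3]*x[0] = 0
  r_xx[-2] = x[2]*x[0] + x[3]*x[1] = -3
  r_xx[-1] = x[1]*x[0] + x[2]*x[1] + x[3]*x[2] = -2
  r_xx[0] = x[0]*x[0] + x[1]*x[1] + x[2]*x[2] + x[3]*x[3] = 11
  r_xx[1] = x[0]*x[1] + x[1]*x[2] + x[2]*x[3] = -2
  r_xx[2] = x[0]*x[2] + x[1]*x[3] = -3
  r_xx[3] = x[0]*x[3] = 0
r_xx = [0, -3, -2, 11, -2, -3, 0]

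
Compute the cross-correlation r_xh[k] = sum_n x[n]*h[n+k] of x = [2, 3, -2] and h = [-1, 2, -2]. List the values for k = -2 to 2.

Both sequences indexed from 0 and zero outside their support.
Lags with overlap: k = -2 to 2.
  r_xh[-2] = x[2]*h[0] = 2
  r_xh[-1] = x[1]*h[0] + x[2]*h[1] = -7
  r_xh[0] = x[0]*h[0] + x[1]*h[1] + x[2]*h[2] = 8
  r_xh[1] = x[0]*h[1] + x[1]*h[2] = -2
  r_xh[2] = x[0]*h[2] = -4
r_xh = [2, -7, 8, -2, -4] (for k = -2, ..., 2)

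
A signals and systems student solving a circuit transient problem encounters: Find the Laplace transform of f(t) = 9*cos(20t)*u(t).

Standard pair: cos(wt)*u(t) <-> s/(s^2+w^2)
With w = 20: L{9*cos(20t)*u(t)} = 9s/(s^2+400)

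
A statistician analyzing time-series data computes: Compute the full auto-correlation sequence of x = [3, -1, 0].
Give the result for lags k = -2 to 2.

r_xx[k] = sum_m x[m]*x[m+k], indexed from 0, for k = -2 to 2:
  r_xx[-2] = x[2]*x[0] = 0
  r_xx[-1] = x[1]*x[0] + x[2]*x[1] = -3
  r_xx[0] = x[0]*x[0] + x[1]*x[1] + x[2]*x[2] = 10
  r_xx[1] = x[0]*x[1] + x[1]*x[2] = -3
  r_xx[2] = x[0]*x[2] = 0
r_xx = [0, -3, 10, -3, 0]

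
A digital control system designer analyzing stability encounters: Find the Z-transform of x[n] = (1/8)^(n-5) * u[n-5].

Time-shifting property: if X(z) = Z{x[n]}, then Z{x[n-d]} = z^(-d) * X(z)
X(z) = z/(z - 1/8) for x[n] = (1/8)^n * u[n]
Z{x[n-5]} = z^(-5) * z/(z - 1/8) = z^(-4)/(z - 1/8)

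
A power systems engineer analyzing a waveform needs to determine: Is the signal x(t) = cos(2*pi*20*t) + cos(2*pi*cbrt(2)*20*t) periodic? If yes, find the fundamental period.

f1 = 20 Hz, f2 = 20*cbrt(2) Hz
Ratio f2/f1 = cbrt(2), which is irrational.
Since the frequency ratio is irrational, no common period exists.
The signal is not periodic.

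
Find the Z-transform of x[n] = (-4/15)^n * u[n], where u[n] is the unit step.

The Z-transform of a^n * u[n] is z/(z-a) for |z| > |a|.
Here a = -4/15, so X(z) = z/(z - (-4/15)) = 15z/(15z + 4)
ROC: |z| > 4/15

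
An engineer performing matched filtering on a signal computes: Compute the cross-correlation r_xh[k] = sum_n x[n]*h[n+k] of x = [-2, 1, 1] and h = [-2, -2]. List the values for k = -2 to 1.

Both sequences indexed from 0 and zero outside their support.
Lags with overlap: k = -2 to 1.
  r_xh[-2] = x[2]*h[0] = -2
  r_xh[-1] = x[1]*h[0] + x[2]*h[1] = -4
  r_xh[0] = x[0]*h[0] + x[1]*h[1] = 2
  r_xh[1] = x[0]*h[1] = 4
r_xh = [-2, -4, 2, 4] (for k = -2, ..., 1)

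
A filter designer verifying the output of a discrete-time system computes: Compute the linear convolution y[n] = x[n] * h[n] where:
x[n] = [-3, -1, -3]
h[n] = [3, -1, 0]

y[n] = sum_k x[k]*h[n-k]. Output length = len(x) + len(h) - 1 = 3 + 3 - 1 = 5.
y[0] = -3*3 = -9
y[1] = -1*3 + -3*-1 = 0
y[2] = -3*3 + -1*-1 + -3*0 = -8
y[3] = -3*-1 + -1*0 = 3
y[4] = -3*0 = 0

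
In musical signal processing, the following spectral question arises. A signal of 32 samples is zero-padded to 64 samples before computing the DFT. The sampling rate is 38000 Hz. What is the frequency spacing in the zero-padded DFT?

Original DFT: N = 32, resolution = f_s/N = 38000/32 = 2375/2 Hz
Zero-padded DFT: N = 64, resolution = f_s/N = 38000/64 = 2375/4 Hz
Zero-padding interpolates the spectrum (finer frequency grid)
but does NOT improve the true spectral resolution (ability to resolve close frequencies).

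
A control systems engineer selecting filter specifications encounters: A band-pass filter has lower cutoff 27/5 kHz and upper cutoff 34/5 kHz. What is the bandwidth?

Bandwidth = f_high - f_low
= 34/5 kHz - 27/5 kHz = 7/5 kHz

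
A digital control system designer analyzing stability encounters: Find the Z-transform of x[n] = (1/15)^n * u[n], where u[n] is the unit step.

The Z-transform of a^n * u[n] is z/(z-a) for |z| > |a|.
Here a = 1/15, so X(z) = z/(z - (1/15)) = 15z/(15z - 1)
ROC: |z| > 1/15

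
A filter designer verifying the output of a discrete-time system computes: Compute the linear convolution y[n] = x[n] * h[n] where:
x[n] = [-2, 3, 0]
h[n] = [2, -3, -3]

y[n] = sum_k x[k]*h[n-k]. Output length = len(x) + len(h) - 1 = 3 + 3 - 1 = 5.
y[0] = -2*2 = -4
y[1] = 3*2 + -2*-3 = 12
y[2] = 0*2 + 3*-3 + -2*-3 = -3
y[3] = 0*-3 + 3*-3 = -9
y[4] = 0*-3 = 0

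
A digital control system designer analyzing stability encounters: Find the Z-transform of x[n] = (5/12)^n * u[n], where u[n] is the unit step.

The Z-transform of a^n * u[n] is z/(z-a) for |z| > |a|.
Here a = 5/12, so X(z) = z/(z - (5/12)) = 12z/(12z - 5)
ROC: |z| > 5/12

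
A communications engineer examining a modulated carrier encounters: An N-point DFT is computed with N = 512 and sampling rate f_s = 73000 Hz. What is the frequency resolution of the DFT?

DFT frequency resolution = f_s / N
= 73000 / 512 = 9125/64 Hz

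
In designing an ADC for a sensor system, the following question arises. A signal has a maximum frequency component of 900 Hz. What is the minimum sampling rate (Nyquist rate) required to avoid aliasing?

By the Nyquist-Shannon sampling theorem,
the minimum sampling rate (Nyquist rate) must be at least 2 * f_max.
Nyquist rate = 2 * 900 Hz = 1800 Hz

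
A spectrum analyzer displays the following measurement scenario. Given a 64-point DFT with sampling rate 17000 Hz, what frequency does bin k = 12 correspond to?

The frequency of DFT bin k is: f_k = k * f_s / N
f_12 = 12 * 17000 / 64 = 6375/2 Hz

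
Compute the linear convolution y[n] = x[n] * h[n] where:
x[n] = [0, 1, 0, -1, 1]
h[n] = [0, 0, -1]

y[n] = sum_k x[k]*h[n-k]. Output length = len(x) + len(h) - 1 = 5 + 3 - 1 = 7.
y[0] = 0*0 = 0
y[1] = 1*0 + 0*0 = 0
y[2] = 0*0 + 1*0 + 0*-1 = 0
y[3] = -1*0 + 0*0 + 1*-1 = -1
y[4] = 1*0 + -1*0 + 0*-1 = 0
y[5] = 1*0 + -1*-1 = 1
y[6] = 1*-1 = -1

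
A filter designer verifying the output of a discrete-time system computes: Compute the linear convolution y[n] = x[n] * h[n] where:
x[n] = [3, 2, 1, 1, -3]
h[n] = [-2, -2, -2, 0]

y[n] = sum_k x[k]*h[n-k]. Output length = len(x) + len(h) - 1 = 5 + 4 - 1 = 8.
y[0] = 3*-2 = -6
y[1] = 2*-2 + 3*-2 = -10
y[2] = 1*-2 + 2*-2 + 3*-2 = -12
y[3] = 1*-2 + 1*-2 + 2*-2 + 3*0 = -8
y[4] = -3*-2 + 1*-2 + 1*-2 + 2*0 = 2
y[5] = -3*-2 + 1*-2 + 1*0 = 4
y[6] = -3*-2 + 1*0 = 6
y[7] = -3*0 = 0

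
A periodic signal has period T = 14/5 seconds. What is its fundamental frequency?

The fundamental frequency is the reciprocal of the period.
f = 1/T = 1/(14/5) = 5/14 Hz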